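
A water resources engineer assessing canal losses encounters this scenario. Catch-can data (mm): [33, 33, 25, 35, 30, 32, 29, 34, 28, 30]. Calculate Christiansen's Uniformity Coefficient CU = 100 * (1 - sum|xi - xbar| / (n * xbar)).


xbar = 309 / 10 = 30.900
sum|xi - xbar| = 25
CU = 100 * (1 - 25 / (10 * 30.900))
   = 100 * (1 - 0.0809)
   = 91.91%


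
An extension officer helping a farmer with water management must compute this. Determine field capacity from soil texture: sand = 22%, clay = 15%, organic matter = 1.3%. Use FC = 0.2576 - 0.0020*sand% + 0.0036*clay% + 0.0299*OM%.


FC = 0.2576 - 0.0020*22 + 0.0036*15 + 0.0299*1.3
   = 0.2576 - 0.0440 + 0.0540 + 0.0389
   = 0.3065


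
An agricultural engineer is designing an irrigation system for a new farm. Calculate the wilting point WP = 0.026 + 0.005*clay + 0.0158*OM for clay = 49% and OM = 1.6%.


WP = 0.026 + 0.005*49 + 0.0158*1.6
   = 0.026 + 0.2450 + 0.0253
   = 0.2963


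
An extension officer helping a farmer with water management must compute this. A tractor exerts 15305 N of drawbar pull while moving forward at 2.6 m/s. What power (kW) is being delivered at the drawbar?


P = F * v / 1000
  = 15305 * 2.6 / 1000
  = 39793 / 1000
  = 39.79 kW


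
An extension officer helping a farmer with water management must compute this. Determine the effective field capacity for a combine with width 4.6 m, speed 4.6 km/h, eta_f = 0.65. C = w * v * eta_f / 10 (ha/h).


C = w * v * eta_f / 10
  = 4.6 * 4.6 * 0.65 / 10
  = 13.75 / 10
  = 1.38 ha/h


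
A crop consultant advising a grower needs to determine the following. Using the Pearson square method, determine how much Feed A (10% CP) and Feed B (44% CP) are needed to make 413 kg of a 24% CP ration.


parts_A = CP_b - target = 44 - 24 = 20
parts_B = target - CP_a = 24 - 10 = 14
total_parts = 20 + 14 = 34
Feed A = 413 * 20 / 34 = 242.94 kg
Feed B = 413 * 14 / 34 = 170.06 kg

242.94 kg


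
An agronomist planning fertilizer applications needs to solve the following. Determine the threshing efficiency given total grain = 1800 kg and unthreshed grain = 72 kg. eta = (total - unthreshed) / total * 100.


eta = (total - unthreshed) / total * 100
    = (1800 - 72) / 1800 * 100
    = 1728 / 1800 * 100
    = 96%


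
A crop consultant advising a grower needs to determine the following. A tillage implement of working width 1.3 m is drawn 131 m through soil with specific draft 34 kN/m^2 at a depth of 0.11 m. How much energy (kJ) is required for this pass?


E = k * d * w * L
  = 34 * 0.11 * 1.3 * 131
  = 636.92 kJ


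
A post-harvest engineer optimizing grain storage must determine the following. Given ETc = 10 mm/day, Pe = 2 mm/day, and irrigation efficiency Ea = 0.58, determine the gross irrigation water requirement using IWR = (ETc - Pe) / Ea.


IWR = (ETc - Pe) / Ea
    = (10 - 2) / 0.58
    = 8 / 0.58
    = 13.79 mm/day


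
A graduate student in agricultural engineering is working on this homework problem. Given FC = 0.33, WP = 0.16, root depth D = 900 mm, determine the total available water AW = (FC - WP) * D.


AW = (FC - WP) * D
   = (0.33 - 0.16) * 900
   = 0.17 * 900
   = 153 mm


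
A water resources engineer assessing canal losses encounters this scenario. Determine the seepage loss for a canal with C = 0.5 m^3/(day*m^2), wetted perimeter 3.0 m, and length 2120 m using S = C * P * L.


S = C * P * L
  = 0.5 * 3.0 * 2120
  = 3180 m^3/day


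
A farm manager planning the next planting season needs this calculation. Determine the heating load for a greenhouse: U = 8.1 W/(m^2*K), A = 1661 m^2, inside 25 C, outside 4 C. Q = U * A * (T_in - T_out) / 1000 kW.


dT = 25 - (4) = 21 K
Q = U * A * dT
  = 8.1 * 1661 * 21
  = 282536.10 W = 282.54 kW


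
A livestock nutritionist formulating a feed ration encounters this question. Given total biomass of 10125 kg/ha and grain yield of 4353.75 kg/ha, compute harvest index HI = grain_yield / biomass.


HI = grain_yield / biomass
   = 4353.75 / 10125
   = 0.43


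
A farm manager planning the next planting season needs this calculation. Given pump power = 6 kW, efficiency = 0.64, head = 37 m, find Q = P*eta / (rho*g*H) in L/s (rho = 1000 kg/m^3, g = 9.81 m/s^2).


Q = (P * 1000 * eta) / (rho * g * H)
  = (6 * 1000 * 0.64) / (1000 * 9.81 * 37)
  = 3840 / 362970
  = 0.01058 m^3/s = 10.58 L/s


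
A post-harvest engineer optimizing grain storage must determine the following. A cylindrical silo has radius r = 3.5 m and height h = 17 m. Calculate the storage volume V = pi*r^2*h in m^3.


V = pi * r^2 * h
  = pi * 3.5^2 * 17
  = pi * 12.25 * 17
  = 654.24 m^3


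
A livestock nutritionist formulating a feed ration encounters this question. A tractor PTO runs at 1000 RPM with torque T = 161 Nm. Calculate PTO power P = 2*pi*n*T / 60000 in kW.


P = 2*pi*n*T / 60000
  = 2*pi * 1000 * 161 / 60000
  = 1011592.83 / 60000
  = 16.86 kW


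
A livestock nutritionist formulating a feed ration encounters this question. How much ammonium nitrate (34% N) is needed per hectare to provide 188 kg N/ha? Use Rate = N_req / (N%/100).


Rate = N_required / (N_content / 100)
     = 188 / (34 / 100)
     = 188 / 0.34
     = 552.94 kg/ha


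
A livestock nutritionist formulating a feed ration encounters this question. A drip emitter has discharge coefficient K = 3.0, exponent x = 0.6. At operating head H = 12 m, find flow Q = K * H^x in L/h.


Q = K * H^x
  = 3.0 * 12^0.6
  = 3.0 * 4.4413
  = 13.32 L/h


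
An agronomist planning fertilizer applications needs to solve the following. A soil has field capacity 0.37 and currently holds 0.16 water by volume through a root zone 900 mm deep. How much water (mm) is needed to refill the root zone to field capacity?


SMD = (FC - theta) * D
    = (0.37 - 0.16) * 900
    = 0.210 * 900
    = 189 mm


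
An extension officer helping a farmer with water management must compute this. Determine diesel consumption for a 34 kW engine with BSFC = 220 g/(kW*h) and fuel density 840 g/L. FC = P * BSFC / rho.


FC = P * BSFC / rho_fuel
   = 34 * 220 / 840
   = 7480 / 840
   = 8.90 L/h


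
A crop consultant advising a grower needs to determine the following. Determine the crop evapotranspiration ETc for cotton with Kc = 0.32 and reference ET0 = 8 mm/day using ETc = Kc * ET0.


ETc = Kc * ET0
    = 0.32 * 8
    = 2.56 mm/day


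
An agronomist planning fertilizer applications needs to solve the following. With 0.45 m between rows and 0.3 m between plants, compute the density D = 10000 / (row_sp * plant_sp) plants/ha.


D = 10000 / (row_sp * plant_sp)
  = 10000 / (0.45 * 0.3)
  = 10000 / 0.1350
  = 74074.07 plants/ha


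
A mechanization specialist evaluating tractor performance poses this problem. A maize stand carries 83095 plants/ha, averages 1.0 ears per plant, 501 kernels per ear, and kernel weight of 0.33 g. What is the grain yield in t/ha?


Y = density * ears * kernels * kw
  = 83095 * 1.0 * 501 * 0.33 g/ha
  = 13738096.35 g/ha
  = 13738.10 kg/ha = 13.74 t/ha


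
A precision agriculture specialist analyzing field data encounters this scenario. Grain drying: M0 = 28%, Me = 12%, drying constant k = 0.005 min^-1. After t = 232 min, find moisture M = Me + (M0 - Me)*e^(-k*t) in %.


M = Me + (M0 - Me) * e^(-k*t)
  = 12 + (28 - 12) * e^(-0.005*232)
  = 12 + 16 * e^(-1.160)
  = 12 + 16 * 0.31349
  = 12 + 5.0158
  = 17.02%


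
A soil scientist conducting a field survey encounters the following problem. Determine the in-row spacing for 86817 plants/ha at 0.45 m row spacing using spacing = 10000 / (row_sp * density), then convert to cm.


spacing = 10000 / (row_sp * density)
        = 10000 / (0.45 * 86817)
        = 10000 / 39067.65
        = 0.25597 m = 25.60 cm


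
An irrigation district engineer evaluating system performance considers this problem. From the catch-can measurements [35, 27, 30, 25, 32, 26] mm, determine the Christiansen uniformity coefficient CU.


xbar = 175 / 6 = 29.167
sum|xi - xbar| = 19
CU = 100 * (1 - 19 / (6 * 29.167))
   = 100 * (1 - 0.1086)
   = 89.14%


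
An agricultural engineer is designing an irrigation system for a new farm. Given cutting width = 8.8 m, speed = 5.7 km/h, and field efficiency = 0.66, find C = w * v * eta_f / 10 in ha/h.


C = w * v * eta_f / 10
  = 8.8 * 5.7 * 0.66 / 10
  = 33.11 / 10
  = 3.31 ha/h


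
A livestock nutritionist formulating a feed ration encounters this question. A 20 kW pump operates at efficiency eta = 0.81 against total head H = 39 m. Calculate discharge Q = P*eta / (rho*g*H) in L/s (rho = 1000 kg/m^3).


Q = (P * 1000 * eta) / (rho * g * H)
  = (20 * 1000 * 0.81) / (1000 * 9.81 * 39)
  = 16200 / 382590
  = 0.04234 m^3/s = 42.34 L/s


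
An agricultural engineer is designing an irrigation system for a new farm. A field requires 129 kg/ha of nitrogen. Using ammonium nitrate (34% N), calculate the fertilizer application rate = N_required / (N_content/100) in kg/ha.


Rate = N_required / (N_content / 100)
     = 129 / (34 / 100)
     = 129 / 0.34
     = 379.41 kg/ha


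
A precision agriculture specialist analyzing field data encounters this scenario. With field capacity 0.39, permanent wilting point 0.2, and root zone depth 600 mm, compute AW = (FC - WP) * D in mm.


AW = (FC - WP) * D
   = (0.39 - 0.2) * 600
   = 0.19 * 600
   = 114 mm


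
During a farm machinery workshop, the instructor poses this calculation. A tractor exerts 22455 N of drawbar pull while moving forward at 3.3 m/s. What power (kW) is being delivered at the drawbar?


P = F * v / 1000
  = 22455 * 3.3 / 1000
  = 74101.50 / 1000
  = 74.10 kW


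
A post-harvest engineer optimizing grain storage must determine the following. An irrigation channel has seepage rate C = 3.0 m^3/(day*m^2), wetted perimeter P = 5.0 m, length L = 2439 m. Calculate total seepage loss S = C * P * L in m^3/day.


S = C * P * L
  = 3.0 * 5.0 * 2439
  = 36585 m^3/day


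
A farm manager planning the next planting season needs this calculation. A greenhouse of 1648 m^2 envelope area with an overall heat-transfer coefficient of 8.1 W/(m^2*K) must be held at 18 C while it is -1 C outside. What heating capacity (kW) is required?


dT = 18 - (-1) = 19 K
Q = U * A * dT
  = 8.1 * 1648 * 19
  = 253627.20 W = 253.63 kW


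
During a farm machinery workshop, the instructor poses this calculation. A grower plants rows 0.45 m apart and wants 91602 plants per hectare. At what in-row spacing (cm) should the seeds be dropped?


spacing = 10000 / (row_sp * density)
        = 10000 / (0.45 * 91602)
        = 10000 / 41220.90
        = 0.24260 m = 24.26 cm


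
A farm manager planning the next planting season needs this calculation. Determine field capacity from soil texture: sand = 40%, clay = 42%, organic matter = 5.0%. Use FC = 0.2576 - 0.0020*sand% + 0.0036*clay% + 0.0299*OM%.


FC = 0.2576 - 0.0020*40 + 0.0036*42 + 0.0299*5.0
   = 0.2576 - 0.0800 + 0.1512 + 0.1495
   = 0.4783


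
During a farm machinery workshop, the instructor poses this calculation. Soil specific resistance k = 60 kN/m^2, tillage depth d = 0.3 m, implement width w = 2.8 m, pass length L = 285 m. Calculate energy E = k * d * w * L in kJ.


E = k * d * w * L
  = 60 * 0.3 * 2.8 * 285
  = 14364 kJ


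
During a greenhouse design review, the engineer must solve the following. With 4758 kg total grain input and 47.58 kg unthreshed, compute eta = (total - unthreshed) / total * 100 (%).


eta = (total - unthreshed) / total * 100
    = (4758 - 47.58) / 4758 * 100
    = 4710.42 / 4758 * 100
    = 99%


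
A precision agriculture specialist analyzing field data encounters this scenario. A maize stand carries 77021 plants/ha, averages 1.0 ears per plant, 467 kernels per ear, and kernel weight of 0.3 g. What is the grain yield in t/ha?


Y = density * ears * kernels * kw
  = 77021 * 1.0 * 467 * 0.3 g/ha
  = 10790642.10 g/ha
  = 10790.64 kg/ha = 10.79 t/ha


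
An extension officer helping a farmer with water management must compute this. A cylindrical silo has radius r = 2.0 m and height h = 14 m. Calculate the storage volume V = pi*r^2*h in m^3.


V = pi * r^2 * h
  = pi * 2.0^2 * 14
  = pi * 4 * 14
  = 175.93 m^3


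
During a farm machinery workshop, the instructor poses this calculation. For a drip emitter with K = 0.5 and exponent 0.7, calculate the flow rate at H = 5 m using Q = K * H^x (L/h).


Q = K * H^x
  = 0.5 * 5^0.7
  = 0.5 * 3.0852
  = 1.54 L/h


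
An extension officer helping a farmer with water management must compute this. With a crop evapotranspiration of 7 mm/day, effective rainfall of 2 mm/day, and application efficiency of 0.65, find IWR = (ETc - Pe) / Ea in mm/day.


IWR = (ETc - Pe) / Ea
    = (7 - 2) / 0.65
    = 5 / 0.65
    = 7.69 mm/day


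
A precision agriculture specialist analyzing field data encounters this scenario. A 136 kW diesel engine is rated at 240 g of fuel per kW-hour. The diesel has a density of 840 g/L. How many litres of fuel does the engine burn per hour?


FC = P * BSFC / rho_fuel
   = 136 * 240 / 840
   = 32640 / 840
   = 38.86 L/h


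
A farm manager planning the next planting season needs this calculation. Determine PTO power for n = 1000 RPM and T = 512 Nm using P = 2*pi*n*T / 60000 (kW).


P = 2*pi*n*T / 60000
  = 2*pi * 1000 * 512 / 60000
  = 3216990.88 / 60000
  = 53.62 kW


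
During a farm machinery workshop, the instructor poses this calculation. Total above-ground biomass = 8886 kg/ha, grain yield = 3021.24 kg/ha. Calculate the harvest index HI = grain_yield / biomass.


HI = grain_yield / biomass
   = 3021.24 / 8886
   = 0.34


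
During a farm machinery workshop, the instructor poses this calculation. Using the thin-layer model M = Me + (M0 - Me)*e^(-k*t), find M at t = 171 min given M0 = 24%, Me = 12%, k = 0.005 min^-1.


M = Me + (M0 - Me) * e^(-k*t)
  = 12 + (24 - 12) * e^(-0.005*171)
  = 12 + 12 * e^(-0.855)
  = 12 + 12 * 0.42528
  = 12 + 5.1034
  = 17.10%


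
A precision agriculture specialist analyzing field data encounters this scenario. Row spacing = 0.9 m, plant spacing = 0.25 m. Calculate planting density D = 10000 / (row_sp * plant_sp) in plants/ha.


D = 10000 / (row_sp * plant_sp)
  = 10000 / (0.9 * 0.25)
  = 10000 / 0.2250
  = 44444.44 plants/ha


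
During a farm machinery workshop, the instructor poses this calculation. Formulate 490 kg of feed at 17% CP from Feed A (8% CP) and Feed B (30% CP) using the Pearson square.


parts_A = CP_b - target = 30 - 17 = 13
parts_B = target - CP_a = 17 - 8 = 9
total_parts = 13 + 9 = 22
Feed A = 490 * 13 / 22 = 289.55 kg
Feed B = 490 * 9 / 22 = 200.45 kg

289.55 kg


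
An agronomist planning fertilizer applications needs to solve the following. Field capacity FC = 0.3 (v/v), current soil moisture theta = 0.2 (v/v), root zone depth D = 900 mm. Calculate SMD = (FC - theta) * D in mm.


SMD = (FC - theta) * D
    = (0.3 - 0.2) * 900
    = 0.100 * 900
    = 90 mm


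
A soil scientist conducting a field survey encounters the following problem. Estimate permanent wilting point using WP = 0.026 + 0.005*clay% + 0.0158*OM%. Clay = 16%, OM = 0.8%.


WP = 0.026 + 0.005*16 + 0.0158*0.8
   = 0.026 + 0.0800 + 0.0126
   = 0.1186


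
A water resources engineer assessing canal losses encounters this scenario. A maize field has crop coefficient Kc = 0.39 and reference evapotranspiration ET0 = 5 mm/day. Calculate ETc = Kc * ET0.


ETc = Kc * ET0
    = 0.39 * 5
    = 1.95 mm/day


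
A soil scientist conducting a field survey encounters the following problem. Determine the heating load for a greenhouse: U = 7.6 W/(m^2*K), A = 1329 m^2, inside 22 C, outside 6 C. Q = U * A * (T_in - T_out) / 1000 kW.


dT = 22 - (6) = 16 K
Q = U * A * dT
  = 7.6 * 1329 * 16
  = 161606.40 W = 161.61 kW


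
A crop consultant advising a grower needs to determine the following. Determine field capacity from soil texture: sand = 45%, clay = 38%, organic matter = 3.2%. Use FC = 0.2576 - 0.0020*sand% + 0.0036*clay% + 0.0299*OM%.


FC = 0.2576 - 0.0020*45 + 0.0036*38 + 0.0299*3.2
   = 0.2576 - 0.0900 + 0.1368 + 0.0957
   = 0.4001


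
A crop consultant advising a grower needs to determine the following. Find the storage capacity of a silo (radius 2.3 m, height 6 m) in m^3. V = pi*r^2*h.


V = pi * r^2 * h
  = pi * 2.3^2 * 6
  = pi * 5.29 * 6
  = 99.71 m^3


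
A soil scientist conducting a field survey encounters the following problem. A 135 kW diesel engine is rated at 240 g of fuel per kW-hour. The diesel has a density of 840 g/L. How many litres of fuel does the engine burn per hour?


FC = P * BSFC / rho_fuel
   = 135 * 240 / 840
   = 32400 / 840
   = 38.57 L/h


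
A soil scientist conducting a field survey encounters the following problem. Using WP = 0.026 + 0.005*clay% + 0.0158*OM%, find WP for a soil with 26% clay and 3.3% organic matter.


WP = 0.026 + 0.005*26 + 0.0158*3.3
   = 0.026 + 0.1300 + 0.0521
   = 0.2081


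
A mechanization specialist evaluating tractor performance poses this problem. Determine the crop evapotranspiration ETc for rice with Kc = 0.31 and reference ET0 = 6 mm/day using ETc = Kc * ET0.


ETc = Kc * ET0
    = 0.31 * 6
    = 1.86 mm/day


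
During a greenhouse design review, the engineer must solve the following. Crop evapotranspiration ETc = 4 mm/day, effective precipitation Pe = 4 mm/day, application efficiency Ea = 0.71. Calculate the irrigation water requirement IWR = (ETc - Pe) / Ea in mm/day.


IWR = (ETc - Pe) / Ea
    = (4 - 4) / 0.71
    = 0 / 0.71
    = 0 mm/day


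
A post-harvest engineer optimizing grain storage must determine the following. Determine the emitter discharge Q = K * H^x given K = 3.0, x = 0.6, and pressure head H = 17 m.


Q = K * H^x
  = 3.0 * 17^0.6
  = 3.0 * 5.4736
  = 16.42 L/h


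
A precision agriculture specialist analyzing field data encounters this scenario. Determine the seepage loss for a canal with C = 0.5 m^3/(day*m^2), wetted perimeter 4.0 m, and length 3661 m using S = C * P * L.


S = C * P * L
  = 0.5 * 4.0 * 3661
  = 7322 m^3/day


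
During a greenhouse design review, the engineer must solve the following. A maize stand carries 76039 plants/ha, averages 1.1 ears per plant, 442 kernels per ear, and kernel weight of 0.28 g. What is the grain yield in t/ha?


Y = density * ears * kernels * kw
  = 76039 * 1.1 * 442 * 0.28 g/ha
  = 10351645.30 g/ha
  = 10351.65 kg/ha = 10.35 t/ha


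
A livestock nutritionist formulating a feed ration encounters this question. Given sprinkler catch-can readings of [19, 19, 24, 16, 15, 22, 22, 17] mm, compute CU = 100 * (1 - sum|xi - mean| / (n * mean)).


xbar = 154 / 8 = 19.250
sum|xi - xbar| = 20.500
CU = 100 * (1 - 20.500 / (8 * 19.250))
   = 100 * (1 - 0.1331)
   = 86.69%


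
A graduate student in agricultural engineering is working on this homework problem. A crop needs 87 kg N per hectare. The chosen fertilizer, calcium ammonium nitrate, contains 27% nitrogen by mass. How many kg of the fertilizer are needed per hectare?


Rate = N_required / (N_content / 100)
     = 87 / (27 / 100)
     = 87 / 0.27
     = 322.22 kg/ha


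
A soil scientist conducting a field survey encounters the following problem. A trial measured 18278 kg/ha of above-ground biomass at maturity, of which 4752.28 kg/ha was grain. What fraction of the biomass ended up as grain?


HI = grain_yield / biomass
   = 4752.28 / 18278
   = 0.26


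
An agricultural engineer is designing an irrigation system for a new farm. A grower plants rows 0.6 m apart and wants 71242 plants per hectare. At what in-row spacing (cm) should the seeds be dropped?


spacing = 10000 / (row_sp * density)
        = 10000 / (0.6 * 71242)
        = 10000 / 42745.20
        = 0.23394 m = 23.39 cm


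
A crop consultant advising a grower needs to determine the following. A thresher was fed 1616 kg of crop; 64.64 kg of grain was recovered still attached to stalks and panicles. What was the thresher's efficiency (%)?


eta = (total - unthreshed) / total * 100
    = (1616 - 64.64) / 1616 * 100
    = 1551.36 / 1616 * 100
    = 96%


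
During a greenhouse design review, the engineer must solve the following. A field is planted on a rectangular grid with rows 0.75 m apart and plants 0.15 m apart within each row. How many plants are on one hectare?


D = 10000 / (row_sp * plant_sp)
  = 10000 / (0.75 * 0.15)
  = 10000 / 0.1125
  = 88888.89 plants/ha


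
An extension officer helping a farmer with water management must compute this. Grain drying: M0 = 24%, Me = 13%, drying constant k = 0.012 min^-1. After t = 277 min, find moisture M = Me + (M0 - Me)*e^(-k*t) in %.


M = Me + (M0 - Me) * e^(-k*t)
  = 13 + (24 - 13) * e^(-0.012*277)
  = 13 + 11 * e^(-3.324)
  = 13 + 11 * 0.03601
  = 13 + 0.3961
  = 13.40%


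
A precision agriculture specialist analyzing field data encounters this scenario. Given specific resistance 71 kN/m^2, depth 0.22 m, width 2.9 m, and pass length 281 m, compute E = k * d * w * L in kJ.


E = k * d * w * L
  = 71 * 0.22 * 2.9 * 281
  = 12728.74 kJ


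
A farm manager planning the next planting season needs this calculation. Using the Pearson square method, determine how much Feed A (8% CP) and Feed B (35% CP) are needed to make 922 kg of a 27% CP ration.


parts_A = CP_b - target = 35 - 27 = 8
parts_B = target - CP_a = 27 - 8 = 19
total_parts = 8 + 19 = 27
Feed A = 922 * 8 / 27 = 273.19 kg
Feed B = 922 * 19 / 27 = 648.81 kg

273.19 kg


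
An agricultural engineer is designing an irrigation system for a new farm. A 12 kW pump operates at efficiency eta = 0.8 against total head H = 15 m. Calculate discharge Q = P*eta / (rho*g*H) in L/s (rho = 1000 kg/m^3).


Q = (P * 1000 * eta) / (rho * g * H)
  = (12 * 1000 * 0.8) / (1000 * 9.81 * 15)
  = 9600 / 147150
  = 0.06524 m^3/s = 65.24 L/s


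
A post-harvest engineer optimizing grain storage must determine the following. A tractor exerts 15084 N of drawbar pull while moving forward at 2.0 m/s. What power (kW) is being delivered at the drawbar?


P = F * v / 1000
  = 15084 * 2.0 / 1000
  = 30168 / 1000
  = 30.17 kW


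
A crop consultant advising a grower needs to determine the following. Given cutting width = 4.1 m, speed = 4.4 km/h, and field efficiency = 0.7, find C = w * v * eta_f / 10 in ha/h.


C = w * v * eta_f / 10
  = 4.1 * 4.4 * 0.7 / 10
  = 12.63 / 10
  = 1.26 ha/h


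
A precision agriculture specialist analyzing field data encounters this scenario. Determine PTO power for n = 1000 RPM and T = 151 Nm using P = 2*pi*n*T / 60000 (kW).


P = 2*pi*n*T / 60000
  = 2*pi * 1000 * 151 / 60000
  = 948760.98 / 60000
  = 15.81 kW


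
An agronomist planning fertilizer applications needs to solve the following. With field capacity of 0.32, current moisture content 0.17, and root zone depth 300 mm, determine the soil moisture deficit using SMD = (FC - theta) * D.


SMD = (FC - theta) * D
    = (0.32 - 0.17) * 300
    = 0.150 * 300
    = 45 mm


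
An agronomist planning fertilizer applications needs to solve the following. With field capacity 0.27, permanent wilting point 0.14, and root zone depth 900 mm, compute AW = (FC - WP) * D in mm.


AW = (FC - WP) * D
   = (0.27 - 0.14) * 900
   = 0.13 * 900
   = 117 mm


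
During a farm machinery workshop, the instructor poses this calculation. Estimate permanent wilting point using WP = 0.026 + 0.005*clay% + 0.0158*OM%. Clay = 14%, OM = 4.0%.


WP = 0.026 + 0.005*14 + 0.0158*4.0
   = 0.026 + 0.0700 + 0.0632
   = 0.1592


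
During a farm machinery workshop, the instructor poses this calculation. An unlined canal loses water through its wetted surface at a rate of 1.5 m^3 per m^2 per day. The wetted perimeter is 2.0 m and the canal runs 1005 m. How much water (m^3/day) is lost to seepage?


S = C * P * L
  = 1.5 * 2.0 * 1005
  = 3015 m^3/day


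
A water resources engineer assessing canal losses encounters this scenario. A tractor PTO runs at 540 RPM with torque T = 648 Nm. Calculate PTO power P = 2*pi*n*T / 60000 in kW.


P = 2*pi*n*T / 60000
  = 2*pi * 540 * 648 / 60000
  = 2198612.20 / 60000
  = 36.64 kW


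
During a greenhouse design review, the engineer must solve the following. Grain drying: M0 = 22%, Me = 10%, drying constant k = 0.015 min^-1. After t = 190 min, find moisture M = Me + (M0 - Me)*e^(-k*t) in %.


M = Me + (M0 - Me) * e^(-k*t)
  = 10 + (22 - 10) * e^(-0.015*190)
  = 10 + 12 * e^(-2.850)
  = 10 + 12 * 0.05784
  = 10 + 0.6941
  = 10.69%


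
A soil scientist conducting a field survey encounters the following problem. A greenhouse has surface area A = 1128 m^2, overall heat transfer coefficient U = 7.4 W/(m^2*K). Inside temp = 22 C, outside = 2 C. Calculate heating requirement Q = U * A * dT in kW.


dT = 22 - (2) = 20 K
Q = U * A * dT
  = 7.4 * 1128 * 20
  = 166944 W = 166.94 kW


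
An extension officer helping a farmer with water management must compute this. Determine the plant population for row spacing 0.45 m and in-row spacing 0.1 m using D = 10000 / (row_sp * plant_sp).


D = 10000 / (row_sp * plant_sp)
  = 10000 / (0.45 * 0.1)
  = 10000 / 0.0450
  = 222222.22 plants/ha


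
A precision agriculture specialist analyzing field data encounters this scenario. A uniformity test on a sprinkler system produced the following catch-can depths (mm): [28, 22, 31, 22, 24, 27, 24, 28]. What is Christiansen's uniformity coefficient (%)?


xbar = 206 / 8 = 25.750
sum|xi - xbar| = 22
CU = 100 * (1 - 22 / (8 * 25.750))
   = 100 * (1 - 0.1068)
   = 89.32%


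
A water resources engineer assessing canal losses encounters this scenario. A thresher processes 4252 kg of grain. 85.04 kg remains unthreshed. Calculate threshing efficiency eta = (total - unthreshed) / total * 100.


eta = (total - unthreshed) / total * 100
    = (4252 - 85.04) / 4252 * 100
    = 4166.96 / 4252 * 100
    = 98%


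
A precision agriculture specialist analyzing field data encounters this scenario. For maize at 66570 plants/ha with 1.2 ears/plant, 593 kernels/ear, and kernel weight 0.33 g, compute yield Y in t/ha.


Y = density * ears * kernels * kw
  = 66570 * 1.2 * 593 * 0.33 g/ha
  = 15632499.96 g/ha
  = 15632.50 kg/ha = 15.63 t/ha


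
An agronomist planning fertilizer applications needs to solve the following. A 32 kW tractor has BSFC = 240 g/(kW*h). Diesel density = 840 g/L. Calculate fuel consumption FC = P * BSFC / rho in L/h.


FC = P * BSFC / rho_fuel
   = 32 * 240 / 840
   = 7680 / 840
   = 9.14 L/h


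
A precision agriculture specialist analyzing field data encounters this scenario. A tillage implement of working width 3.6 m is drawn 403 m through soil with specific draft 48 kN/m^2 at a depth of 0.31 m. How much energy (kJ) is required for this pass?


E = k * d * w * L
  = 48 * 0.31 * 3.6 * 403
  = 21587.90 kJ


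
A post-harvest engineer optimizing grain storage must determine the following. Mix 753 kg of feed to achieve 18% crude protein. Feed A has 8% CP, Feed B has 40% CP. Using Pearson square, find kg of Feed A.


parts_A = CP_b - target = 40 - 18 = 22
parts_B = target - CP_a = 18 - 8 = 10
total_parts = 22 + 10 = 32
Feed A = 753 * 22 / 32 = 517.69 kg
Feed B = 753 * 10 / 32 = 235.31 kg

517.69 kg


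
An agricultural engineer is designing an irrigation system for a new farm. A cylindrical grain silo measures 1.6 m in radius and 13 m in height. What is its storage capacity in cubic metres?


V = pi * r^2 * h
  = pi * 1.6^2 * 13
  = pi * 2.56 * 13
  = 104.55 m^3


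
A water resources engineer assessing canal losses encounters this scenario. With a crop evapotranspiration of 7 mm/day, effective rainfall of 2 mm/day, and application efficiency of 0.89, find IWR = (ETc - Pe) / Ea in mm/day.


IWR = (ETc - Pe) / Ea
    = (7 - 2) / 0.89
    = 5 / 0.89
    = 5.62 mm/day


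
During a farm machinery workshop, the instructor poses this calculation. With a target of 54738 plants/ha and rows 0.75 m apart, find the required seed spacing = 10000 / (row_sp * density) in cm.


spacing = 10000 / (row_sp * density)
        = 10000 / (0.75 * 54738)
        = 10000 / 41053.50
        = 0.24358 m = 24.36 cm


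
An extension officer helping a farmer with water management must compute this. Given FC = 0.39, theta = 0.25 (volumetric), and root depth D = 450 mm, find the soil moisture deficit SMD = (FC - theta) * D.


SMD = (FC - theta) * D
    = (0.39 - 0.25) * 450
    = 0.140 * 450
    = 63 mm


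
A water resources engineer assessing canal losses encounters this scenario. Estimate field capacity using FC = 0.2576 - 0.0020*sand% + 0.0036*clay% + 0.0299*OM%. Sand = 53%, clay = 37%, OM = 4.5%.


FC = 0.2576 - 0.0020*53 + 0.0036*37 + 0.0299*4.5
   = 0.2576 - 0.1060 + 0.1332 + 0.1346
   = 0.4194


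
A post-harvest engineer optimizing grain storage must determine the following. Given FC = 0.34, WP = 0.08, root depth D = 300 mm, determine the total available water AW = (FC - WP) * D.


AW = (FC - WP) * D
   = (0.34 - 0.08) * 300
   = 0.26 * 300
   = 78 mm


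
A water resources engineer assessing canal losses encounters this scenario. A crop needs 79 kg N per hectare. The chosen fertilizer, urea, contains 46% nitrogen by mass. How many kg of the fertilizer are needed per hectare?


Rate = N_required / (N_content / 100)
     = 79 / (46 / 100)
     = 79 / 0.46
     = 171.74 kg/ha


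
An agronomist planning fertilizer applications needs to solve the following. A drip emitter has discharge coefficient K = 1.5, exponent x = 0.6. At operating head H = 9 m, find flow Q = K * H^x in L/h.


Q = K * H^x
  = 1.5 * 9^0.6
  = 1.5 * 3.7372
  = 5.61 L/h


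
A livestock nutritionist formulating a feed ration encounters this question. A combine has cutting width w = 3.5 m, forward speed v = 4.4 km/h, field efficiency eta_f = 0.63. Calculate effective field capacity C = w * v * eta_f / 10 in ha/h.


C = w * v * eta_f / 10
  = 3.5 * 4.4 * 0.63 / 10
  = 9.70 / 10
  = 0.97 ha/h


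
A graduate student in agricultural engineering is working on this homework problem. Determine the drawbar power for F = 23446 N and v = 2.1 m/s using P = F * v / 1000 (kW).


P = F * v / 1000
  = 23446 * 2.1 / 1000
  = 49236.60 / 1000
  = 49.24 kW


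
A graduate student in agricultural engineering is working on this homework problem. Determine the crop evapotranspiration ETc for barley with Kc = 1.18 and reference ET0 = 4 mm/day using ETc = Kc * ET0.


ETc = Kc * ET0
    = 1.18 * 4
    = 4.72 mm/day


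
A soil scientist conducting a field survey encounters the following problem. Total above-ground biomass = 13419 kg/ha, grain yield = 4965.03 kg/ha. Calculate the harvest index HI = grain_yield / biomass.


HI = grain_yield / biomass
   = 4965.03 / 13419
   = 0.37


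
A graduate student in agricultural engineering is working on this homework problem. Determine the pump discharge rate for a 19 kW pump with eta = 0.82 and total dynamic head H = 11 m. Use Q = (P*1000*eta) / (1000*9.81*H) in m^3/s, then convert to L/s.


Q = (P * 1000 * eta) / (rho * g * H)
  = (19 * 1000 * 0.82) / (1000 * 9.81 * 11)
  = 15580 / 107910
  = 0.14438 m^3/s = 144.38 L/s


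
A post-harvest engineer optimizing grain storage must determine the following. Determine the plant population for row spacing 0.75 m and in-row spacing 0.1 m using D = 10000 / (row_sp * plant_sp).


D = 10000 / (row_sp * plant_sp)
  = 10000 / (0.75 * 0.1)
  = 10000 / 0.0750
  = 133333.33 plants/ha


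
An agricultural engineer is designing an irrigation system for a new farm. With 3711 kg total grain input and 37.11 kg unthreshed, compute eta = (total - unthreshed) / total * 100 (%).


eta = (total - unthreshed) / total * 100
    = (3711 - 37.11) / 3711 * 100
    = 3673.89 / 3711 * 100
    = 99%


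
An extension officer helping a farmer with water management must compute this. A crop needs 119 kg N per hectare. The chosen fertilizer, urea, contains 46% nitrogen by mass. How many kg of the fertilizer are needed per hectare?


Rate = N_required / (N_content / 100)
     = 119 / (46 / 100)
     = 119 / 0.46
     = 258.70 kg/ha


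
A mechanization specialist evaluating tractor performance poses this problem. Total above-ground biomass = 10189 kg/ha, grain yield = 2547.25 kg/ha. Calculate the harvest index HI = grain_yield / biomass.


HI = grain_yield / biomass
   = 2547.25 / 10189
   = 0.25


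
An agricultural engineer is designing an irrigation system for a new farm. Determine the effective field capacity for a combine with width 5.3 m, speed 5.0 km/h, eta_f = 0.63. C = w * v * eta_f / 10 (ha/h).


C = w * v * eta_f / 10
  = 5.3 * 5.0 * 0.63 / 10
  = 16.70 / 10
  = 1.67 ha/h


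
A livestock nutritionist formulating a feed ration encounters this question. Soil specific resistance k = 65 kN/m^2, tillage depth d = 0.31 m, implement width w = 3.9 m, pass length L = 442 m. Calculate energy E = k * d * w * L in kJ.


E = k * d * w * L
  = 65 * 0.31 * 3.9 * 442
  = 34734.57 kJ


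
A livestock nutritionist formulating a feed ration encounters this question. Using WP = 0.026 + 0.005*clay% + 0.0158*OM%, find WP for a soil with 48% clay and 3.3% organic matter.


WP = 0.026 + 0.005*48 + 0.0158*3.3
   = 0.026 + 0.2400 + 0.0521
   = 0.3181


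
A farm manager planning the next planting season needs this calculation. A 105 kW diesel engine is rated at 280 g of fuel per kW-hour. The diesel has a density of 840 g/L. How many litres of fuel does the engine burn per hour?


FC = P * BSFC / rho_fuel
   = 105 * 280 / 840
   = 29400 / 840
   = 35 L/h


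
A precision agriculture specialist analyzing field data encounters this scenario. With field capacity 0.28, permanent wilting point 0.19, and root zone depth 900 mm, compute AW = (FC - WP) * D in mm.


AW = (FC - WP) * D
   = (0.28 - 0.19) * 900
   = 0.09 * 900
   = 81 mm


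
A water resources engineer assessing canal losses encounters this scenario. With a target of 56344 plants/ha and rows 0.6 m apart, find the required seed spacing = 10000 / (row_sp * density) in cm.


spacing = 10000 / (row_sp * density)
        = 10000 / (0.6 * 56344)
        = 10000 / 33806.40
        = 0.29580 m = 29.58 cm


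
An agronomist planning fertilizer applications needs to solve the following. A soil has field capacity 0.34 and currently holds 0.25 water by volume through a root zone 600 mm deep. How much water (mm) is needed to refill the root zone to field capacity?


SMD = (FC - theta) * D
    = (0.34 - 0.25) * 600
    = 0.090 * 600
    = 54 mm


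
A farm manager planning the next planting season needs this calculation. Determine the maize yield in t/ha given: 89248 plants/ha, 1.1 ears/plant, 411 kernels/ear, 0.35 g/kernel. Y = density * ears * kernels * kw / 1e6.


Y = density * ears * kernels * kw
  = 89248 * 1.1 * 411 * 0.35 g/ha
  = 14122157.28 g/ha
  = 14122.16 kg/ha = 14.12 t/ha


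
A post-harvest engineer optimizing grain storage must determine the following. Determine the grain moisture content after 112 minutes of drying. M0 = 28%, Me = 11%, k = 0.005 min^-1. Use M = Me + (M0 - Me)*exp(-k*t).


M = Me + (M0 - Me) * e^(-k*t)
  = 11 + (28 - 11) * e^(-0.005*112)
  = 11 + 17 * e^(-0.560)
  = 11 + 17 * 0.57121
  = 11 + 9.7106
  = 20.71%


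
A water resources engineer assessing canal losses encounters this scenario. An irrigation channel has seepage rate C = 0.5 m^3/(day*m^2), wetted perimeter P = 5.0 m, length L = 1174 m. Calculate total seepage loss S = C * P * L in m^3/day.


S = C * P * L
  = 0.5 * 5.0 * 1174
  = 2935 m^3/day


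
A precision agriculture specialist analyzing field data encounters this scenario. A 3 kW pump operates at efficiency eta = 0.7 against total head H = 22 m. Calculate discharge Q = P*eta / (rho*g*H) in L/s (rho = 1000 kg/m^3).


Q = (P * 1000 * eta) / (rho * g * H)
  = (3 * 1000 * 0.7) / (1000 * 9.81 * 22)
  = 2100 / 215820
  = 0.00973 m^3/s = 9.73 L/s


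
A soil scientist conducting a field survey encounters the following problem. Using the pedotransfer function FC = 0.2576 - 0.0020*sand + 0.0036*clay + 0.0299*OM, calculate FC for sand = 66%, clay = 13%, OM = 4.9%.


FC = 0.2576 - 0.0020*66 + 0.0036*13 + 0.0299*4.9
   = 0.2576 - 0.1320 + 0.0468 + 0.1465
   = 0.3189


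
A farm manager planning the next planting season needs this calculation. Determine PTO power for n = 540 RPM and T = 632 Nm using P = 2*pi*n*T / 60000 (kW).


P = 2*pi*n*T / 60000
  = 2*pi * 540 * 632 / 60000
  = 2144325.48 / 60000
  = 35.74 kW


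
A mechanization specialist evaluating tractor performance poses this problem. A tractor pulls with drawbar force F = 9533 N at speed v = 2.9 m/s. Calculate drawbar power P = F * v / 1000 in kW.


P = F * v / 1000
  = 9533 * 2.9 / 1000
  = 27645.70 / 1000
  = 27.65 kW


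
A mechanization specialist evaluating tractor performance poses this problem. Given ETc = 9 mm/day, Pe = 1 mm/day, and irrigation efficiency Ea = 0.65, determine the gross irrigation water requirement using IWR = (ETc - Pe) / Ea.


IWR = (ETc - Pe) / Ea
    = (9 - 1) / 0.65
    = 8 / 0.65
    = 12.31 mm/day


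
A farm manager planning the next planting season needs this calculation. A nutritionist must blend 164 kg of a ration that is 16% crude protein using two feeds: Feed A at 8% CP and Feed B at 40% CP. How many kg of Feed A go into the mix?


parts_A = CP_b - target = 40 - 16 = 24
parts_B = target - CP_a = 16 - 8 = 8
total_parts = 24 + 8 = 32
Feed A = 164 * 24 / 32 = 123 kg
Feed B = 164 * 8 / 32 = 41 kg

123 kg


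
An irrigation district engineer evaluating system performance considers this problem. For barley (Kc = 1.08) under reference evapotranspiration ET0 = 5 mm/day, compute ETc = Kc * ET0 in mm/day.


ETc = Kc * ET0
    = 1.08 * 5
    = 5.40 mm/day


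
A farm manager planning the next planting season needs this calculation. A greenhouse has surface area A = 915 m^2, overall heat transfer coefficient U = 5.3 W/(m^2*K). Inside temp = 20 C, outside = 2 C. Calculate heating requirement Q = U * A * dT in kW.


dT = 20 - (2) = 18 K
Q = U * A * dT
  = 5.3 * 915 * 18
  = 87291 W = 87.29 kW


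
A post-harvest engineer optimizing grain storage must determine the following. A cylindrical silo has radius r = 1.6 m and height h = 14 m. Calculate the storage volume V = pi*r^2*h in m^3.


V = pi * r^2 * h
  = pi * 1.6^2 * 14
  = pi * 2.56 * 14
  = 112.59 m^3


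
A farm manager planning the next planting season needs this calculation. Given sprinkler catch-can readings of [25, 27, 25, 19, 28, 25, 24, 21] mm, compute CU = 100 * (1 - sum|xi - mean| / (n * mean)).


xbar = 194 / 8 = 24.250
sum|xi - xbar| = 17.500
CU = 100 * (1 - 17.500 / (8 * 24.250))
   = 100 * (1 - 0.0902)
   = 90.98%


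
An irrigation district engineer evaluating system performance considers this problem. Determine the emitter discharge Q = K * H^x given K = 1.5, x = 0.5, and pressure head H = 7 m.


Q = K * H^x
  = 1.5 * 7^0.5
  = 1.5 * 2.6458
  = 3.97 L/h


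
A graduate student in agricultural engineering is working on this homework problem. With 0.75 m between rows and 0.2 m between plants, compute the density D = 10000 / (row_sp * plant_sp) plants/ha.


D = 10000 / (row_sp * plant_sp)
  = 10000 / (0.75 * 0.2)
  = 10000 / 0.1500
  = 66666.67 plants/ha


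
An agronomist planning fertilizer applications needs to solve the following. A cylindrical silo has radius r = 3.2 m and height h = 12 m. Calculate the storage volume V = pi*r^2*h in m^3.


V = pi * r^2 * h
  = pi * 3.2^2 * 12
  = pi * 10.24 * 12
  = 386.04 m^3


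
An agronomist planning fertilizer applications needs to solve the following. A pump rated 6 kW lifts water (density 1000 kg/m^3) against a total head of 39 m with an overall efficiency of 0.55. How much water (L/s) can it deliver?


Q = (P * 1000 * eta) / (rho * g * H)
  = (6 * 1000 * 0.55) / (1000 * 9.81 * 39)
  = 3300 / 382590
  = 0.00863 m^3/s = 8.63 L/s
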